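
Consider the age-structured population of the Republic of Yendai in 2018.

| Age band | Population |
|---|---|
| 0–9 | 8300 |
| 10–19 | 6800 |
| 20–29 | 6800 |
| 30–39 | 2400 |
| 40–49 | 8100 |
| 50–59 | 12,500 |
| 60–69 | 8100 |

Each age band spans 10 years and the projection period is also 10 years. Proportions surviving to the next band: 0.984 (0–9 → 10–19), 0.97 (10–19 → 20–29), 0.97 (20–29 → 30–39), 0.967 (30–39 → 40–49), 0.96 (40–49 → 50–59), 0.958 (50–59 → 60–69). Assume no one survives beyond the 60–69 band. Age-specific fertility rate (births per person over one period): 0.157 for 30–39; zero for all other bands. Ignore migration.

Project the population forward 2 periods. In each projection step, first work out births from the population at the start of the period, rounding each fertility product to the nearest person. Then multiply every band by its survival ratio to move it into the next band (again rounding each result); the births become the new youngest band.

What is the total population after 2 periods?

Let group 1 be 0–9 through group 7 = 60–69.
Period 1.
Births: 2400 × 0.157 = 377
Group 2: 8300 × 0.984 = 8167
Group 3: 6800 × 0.97 = 6596
Group 4: 6800 × 0.97 = 6596
Group 5: 2400 × 0.967 = 2321
Group 6: 8100 × 0.96 = 7776
Group 7: 12500 × 0.958 = 11975
Population now: 0–9=377, 10–19=8167, 20–29=6596, 30–39=6596, 40–49=2321, 50–59=7776, 60–69=11975
Period 2.
Births: 6596 × 0.157 = 1036
Group 2: 377 × 0.984 = 371
Group 3: 8167 × 0.97 = 7922
Group 4: 6596 × 0.97 = 6398
Group 5: 6596 × 0.967 = 6378
Group 6: 2321 × 0.96 = 2228
Group 7: 7776 × 0.958 = 7449
Population now: 0–9=1036, 10–19=371, 20–29=7922, 30–39=6398, 40–49=6378, 50–59=2228, 60–69=7449
Total after period 2: 1036 + 371 + 7922 + 6398 + 6378 + 2228 + 7449 = 31782

31782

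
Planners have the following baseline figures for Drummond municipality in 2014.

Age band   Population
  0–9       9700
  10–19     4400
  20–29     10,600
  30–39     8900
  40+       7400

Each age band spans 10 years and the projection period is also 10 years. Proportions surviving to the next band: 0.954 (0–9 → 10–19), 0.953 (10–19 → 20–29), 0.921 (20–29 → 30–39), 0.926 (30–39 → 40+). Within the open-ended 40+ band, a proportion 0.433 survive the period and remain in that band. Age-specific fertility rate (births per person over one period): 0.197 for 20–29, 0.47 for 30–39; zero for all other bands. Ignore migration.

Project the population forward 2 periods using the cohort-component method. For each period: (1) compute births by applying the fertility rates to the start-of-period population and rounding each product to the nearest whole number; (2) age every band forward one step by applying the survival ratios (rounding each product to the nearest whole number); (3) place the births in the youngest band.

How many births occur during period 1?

Let group 1 be 0–9 through group 5 = 40+.
Period 1.
Births: 10600 × 0.197 = 2088, 8900 × 0.47 = 4183 — total 6271
Group 2: 9700 × 0.954 = 9254
Group 3: 4400 × 0.953 = 4193
Group 4: 10600 × 0.921 = 9763
Group 5: 8900 × 0.926 + 7400 × 0.433 = 8241 + 3204 = 11445
Population now: 0–9=6271, 10–19=9254, 20–29=4193, 30–39=9763, 40+=11445

6271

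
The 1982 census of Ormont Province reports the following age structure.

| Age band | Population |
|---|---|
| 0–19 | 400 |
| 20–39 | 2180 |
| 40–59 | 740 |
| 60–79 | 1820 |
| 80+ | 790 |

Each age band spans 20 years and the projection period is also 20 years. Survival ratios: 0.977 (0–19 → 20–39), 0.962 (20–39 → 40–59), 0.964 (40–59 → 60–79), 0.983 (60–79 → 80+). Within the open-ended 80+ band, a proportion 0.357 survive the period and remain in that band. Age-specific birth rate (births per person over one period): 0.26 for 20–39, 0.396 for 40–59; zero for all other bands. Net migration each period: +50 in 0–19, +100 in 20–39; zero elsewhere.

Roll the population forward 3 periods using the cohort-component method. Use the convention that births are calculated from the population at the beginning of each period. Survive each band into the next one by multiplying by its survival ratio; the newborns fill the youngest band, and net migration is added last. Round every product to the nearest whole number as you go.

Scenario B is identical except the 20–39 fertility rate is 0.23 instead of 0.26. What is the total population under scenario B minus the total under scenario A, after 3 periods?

-120

Period 1.
Births: 2180 × 0.26 = 567  |  740 × 0.396 = 293 → 860
20–39: 400 × 0.977 = 391
40–59: 2180 × 0.962 = 2097
60–79: 740 × 0.964 = 713
80+: 1820 × 0.983 + 790 × 0.357 = 1789 + 282 = 2071
Net migration: 0–19 + 50 → 910; 20–39 + 100 → 491
Population now: 0–19=910, 20–39=491, 40–59=2097, 60–79=713, 80+=2071
Period 2.
Births: 491 × 0.26 = 128  |  2097 × 0.396 = 830 → 958
20–39: 910 × 0.977 = 889
40–59: 491 × 0.962 = 472
60–79: 2097 × 0.964 = 2022
80+: 713 × 0.983 + 2071 × 0.357 = 701 + 739 = 1440
Net migration: 0–19 + 50 → 1008; 20–39 + 100 → 989
Population now: 0–19=1008, 20–39=989, 40–59=472, 60–79=2022, 80+=1440
Period 3.
Births: 989 × 0.26 = 257  |  472 × 0.396 = 187 → 444
20–39: 1008 × 0.977 = 985
40–59: 989 × 0.962 = 951
60–79: 472 × 0.964 = 455
80+: 2022 × 0.983 + 1440 × 0.357 = 1988 + 514 = 2502
Net migration: 0–19 + 50 → 494; 20–39 + 100 → 1085
Population now: 0–19=494, 20–39=1085, 40–59=951, 60–79=455, 80+=2502
Scenario A total after 3 periods: 5487
Scenario B projection —
Period 1.
Births: 2180 × 0.23 = 501  |  740 × 0.396 = 293 → 794
20–39: 400 × 0.977 = 391
40–59: 2180 × 0.962 = 2097
60–79: 740 × 0.964 = 713
80+: 1820 × 0.983 + 790 × 0.357 = 1789 + 282 = 2071
Net migration: 0–19 + 50 → 844; 20–39 + 100 → 491
Population now: 0–19=844, 20–39=491, 40–59=2097, 60–79=713, 80+=2071
Period 2.
Births: 491 × 0.23 = 113  |  2097 × 0.396 = 830 → 943
20–39: 844 × 0.977 = 825
40–59: 491 × 0.962 = 472
60–79: 2097 × 0.964 = 2022
80+: 713 × 0.983 + 2071 × 0.357 = 701 + 739 = 1440
Net migration: 0–19 + 50 → 993; 20–39 + 100 → 925
Population now: 0–19=993, 20–39=925, 40–59=472, 60–79=2022, 80+=1440
Period 3.
Births: 925 × 0.23 = 213  |  472 × 0.396 = 187 → 400
20–39: 993 × 0.977 = 970
40–59: 925 × 0.962 = 890
60–79: 472 × 0.964 = 455
80+: 2022 × 0.983 + 1440 × 0.357 = 1988 + 514 = 2502
Net migration: 0–19 + 50 → 450; 20–39 + 100 → 1070
Population now: 0–19=450, 20–39=1070, 40–59=890, 60–79=455, 80+=2502
Scenario B total after 3 periods: 5367
Difference B − A = 5367 − 5487 = -120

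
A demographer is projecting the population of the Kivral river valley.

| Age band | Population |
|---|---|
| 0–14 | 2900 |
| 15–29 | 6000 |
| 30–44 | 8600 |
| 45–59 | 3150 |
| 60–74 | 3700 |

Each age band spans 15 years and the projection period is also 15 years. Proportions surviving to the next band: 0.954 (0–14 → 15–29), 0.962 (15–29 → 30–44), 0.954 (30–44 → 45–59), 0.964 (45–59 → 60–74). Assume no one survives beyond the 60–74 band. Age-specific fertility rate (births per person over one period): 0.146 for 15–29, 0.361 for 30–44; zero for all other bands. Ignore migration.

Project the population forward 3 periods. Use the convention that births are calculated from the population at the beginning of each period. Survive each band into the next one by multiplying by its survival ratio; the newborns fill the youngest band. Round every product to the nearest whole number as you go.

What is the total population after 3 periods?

Call the groups 1 to 5, youngest first.
— Period 1 —
Births: 6000 × 0.146 = 876, 8600 × 0.361 = 3105 → total 3981
Group 2: 2900 × 0.954 = 2767
Group 3: 6000 × 0.962 = 5772
Group 4: 8600 × 0.954 = 8204
Group 5: 3150 × 0.964 = 3037
→ [3981, 2767, 5772, 8204, 3037]
— Period 2 —
Births: 2767 × 0.146 = 404, 5772 × 0.361 = 2084 → total 2488
Group 2: 3981 × 0.954 = 3798
Group 3: 2767 × 0.962 = 2662
Group 4: 5772 × 0.954 = 5506
Group 5: 8204 × 0.964 = 7909
→ [2488, 3798, 2662, 5506, 7909]
— Period 3 —
Births: 3798 × 0.146 = 555, 2662 × 0.361 = 961 → total 1516
Group 2: 2488 × 0.954 = 2374
Group 3: 3798 × 0.962 = 3654
Group 4: 2662 × 0.954 = 2540
Group 5: 5506 × 0.964 = 5308
→ [1516, 2374, 3654, 2540, 5308]
Total after period 3: 1516 + 2374 + 3654 + 2540 + 5308 = 15392

15392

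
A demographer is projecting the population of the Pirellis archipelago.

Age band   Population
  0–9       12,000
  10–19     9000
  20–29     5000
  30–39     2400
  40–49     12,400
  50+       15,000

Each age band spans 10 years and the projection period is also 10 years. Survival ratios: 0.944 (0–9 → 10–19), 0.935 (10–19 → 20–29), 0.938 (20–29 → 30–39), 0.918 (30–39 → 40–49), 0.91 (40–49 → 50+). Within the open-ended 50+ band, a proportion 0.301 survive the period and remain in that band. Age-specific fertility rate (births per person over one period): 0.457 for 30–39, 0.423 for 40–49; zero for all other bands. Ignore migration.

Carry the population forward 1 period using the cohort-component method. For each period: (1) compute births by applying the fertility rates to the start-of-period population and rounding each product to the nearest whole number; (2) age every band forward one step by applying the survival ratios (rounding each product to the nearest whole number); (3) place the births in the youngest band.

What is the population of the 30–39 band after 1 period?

4690

Call the groups 1 to 6, youngest first.
— Period 1 —
Births: 2400 * 0.457 = 1097 ; 12400 * 0.423 = 5245 ⇒ total 6342
Group 2: 12000 * 0.944 = 11328
Group 3: 9000 * 0.935 = 8415
Group 4: 5000 * 0.938 = 4690
Group 5: 2400 * 0.918 = 2203
Group 6: 12400 * 0.91 + 15000 * 0.301 = 11284 + 4515 = 15799
→ [6342, 11328, 8415, 4690, 2203, 15799]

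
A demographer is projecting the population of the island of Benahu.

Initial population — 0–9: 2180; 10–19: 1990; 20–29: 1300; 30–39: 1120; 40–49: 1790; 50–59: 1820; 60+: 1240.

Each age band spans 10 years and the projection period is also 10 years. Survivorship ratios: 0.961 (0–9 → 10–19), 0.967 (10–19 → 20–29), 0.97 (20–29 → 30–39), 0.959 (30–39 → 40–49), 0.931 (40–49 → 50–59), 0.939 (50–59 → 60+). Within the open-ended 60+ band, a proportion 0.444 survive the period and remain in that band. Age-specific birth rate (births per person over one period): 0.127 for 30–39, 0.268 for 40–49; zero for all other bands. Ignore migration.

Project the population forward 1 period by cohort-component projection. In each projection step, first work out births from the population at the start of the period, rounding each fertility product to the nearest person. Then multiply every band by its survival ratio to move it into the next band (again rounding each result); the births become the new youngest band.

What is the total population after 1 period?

10902

Call the groups 1 to 7, youngest first.
Period 1.
Births: 1120 × 0.127 = 142, 1790 × 0.268 = 480 → 622
Group 2: 2180 × 0.961 = 2095
Group 3: 1990 × 0.967 = 1924
Group 4: 1300 × 0.97 = 1261
Group 5: 1120 × 0.959 = 1074
Group 6: 1790 × 0.931 = 1666
Group 7: 1820 × 0.939 + 1240 × 0.444 = 1709 + 551 = 2260
End of period: [622, 2095, 1924, 1261, 1074, 1666, 2260]
Total after period 1: 622 + 2095 + 1924 + 1261 + 1074 + 1666 + 2260 = 10902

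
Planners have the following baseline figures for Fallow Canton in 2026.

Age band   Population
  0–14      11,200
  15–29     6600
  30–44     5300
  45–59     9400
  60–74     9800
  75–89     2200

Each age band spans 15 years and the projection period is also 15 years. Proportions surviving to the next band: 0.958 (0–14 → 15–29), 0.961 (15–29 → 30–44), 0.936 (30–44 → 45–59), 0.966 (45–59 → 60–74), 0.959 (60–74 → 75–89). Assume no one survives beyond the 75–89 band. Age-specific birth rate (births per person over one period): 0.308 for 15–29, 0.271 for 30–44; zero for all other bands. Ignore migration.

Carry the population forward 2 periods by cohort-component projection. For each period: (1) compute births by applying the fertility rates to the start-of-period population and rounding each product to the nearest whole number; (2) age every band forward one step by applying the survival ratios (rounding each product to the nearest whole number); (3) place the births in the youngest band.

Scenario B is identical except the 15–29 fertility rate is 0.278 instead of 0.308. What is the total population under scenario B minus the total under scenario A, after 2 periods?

-511

Numbering the groups 1..6 from youngest to oldest:
Period 1.
Births: 6600 × 0.308 = 2033 ; 5300 × 0.271 = 1436 — total 3469
Group 2: 11200 × 0.958 = 10730
Group 3: 6600 × 0.961 = 6343
Group 4: 5300 × 0.936 = 4961
Group 5: 9400 × 0.966 = 9080
Group 6: 9800 × 0.959 = 9398
Population now: 0–14=3469, 15–29=10730, 30–44=6343, 45–59=4961, 60–74=9080, 75–89=9398
Period 2.
Births: 10730 × 0.308 = 3305 ; 6343 × 0.271 = 1719 — total 5024
Group 2: 3469 × 0.958 = 3323
Group 3: 10730 × 0.961 = 10312
Group 4: 6343 × 0.936 = 5937
Group 5: 4961 × 0.966 = 4792
Group 6: 9080 × 0.959 = 8708
Population now: 0–14=5024, 15–29=3323, 30–44=10312, 45–59=5937, 60–74=4792, 75–89=8708
Scenario A total after 2 periods: 38096
Scenario B projection —
Period 1.
Births: 6600 × 0.278 = 1835 ; 5300 × 0.271 = 1436 — total 3271
Group 2: 11200 × 0.958 = 10730
Group 3: 6600 × 0.961 = 6343
Group 4: 5300 × 0.936 = 4961
Group 5: 9400 × 0.966 = 9080
Group 6: 9800 × 0.959 = 9398
Population now: 0–14=3271, 15–29=10730, 30–44=6343, 45–59=4961, 60–74=9080, 75–89=9398
Period 2.
Births: 10730 × 0.278 = 2983 ; 6343 × 0.271 = 1719 — total 4702
Group 2: 3271 × 0.958 = 3134
Group 3: 10730 × 0.961 = 10312
Group 4: 6343 × 0.936 = 5937
Group 5: 4961 × 0.966 = 4792
Group 6: 9080 × 0.959 = 8708
Population now: 0–14=4702, 15–29=3134, 30–44=10312, 45–59=5937, 60–74=4792, 75–89=8708
Scenario B total after 2 periods: 37585
Difference B − A = 37585 − 38096 = -511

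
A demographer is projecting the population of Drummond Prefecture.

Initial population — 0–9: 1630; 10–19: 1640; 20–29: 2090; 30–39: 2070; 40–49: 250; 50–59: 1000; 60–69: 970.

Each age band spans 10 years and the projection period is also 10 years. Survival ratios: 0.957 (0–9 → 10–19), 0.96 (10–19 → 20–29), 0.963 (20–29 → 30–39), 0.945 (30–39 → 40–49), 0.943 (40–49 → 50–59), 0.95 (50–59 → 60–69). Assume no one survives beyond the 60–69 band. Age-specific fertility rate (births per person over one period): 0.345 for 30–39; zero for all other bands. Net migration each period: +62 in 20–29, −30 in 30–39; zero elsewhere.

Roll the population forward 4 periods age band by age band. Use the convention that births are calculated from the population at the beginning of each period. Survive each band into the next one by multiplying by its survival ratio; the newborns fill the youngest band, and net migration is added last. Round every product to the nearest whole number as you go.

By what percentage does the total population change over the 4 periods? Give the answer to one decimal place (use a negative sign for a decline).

Let band 1 be 0–9 through band 7 = 60–69.
— Period 1 —
Births: 2070 × 0.345 = 714
Band 2: 1630 × 0.957 = 1560
Band 3: 1640 × 0.96 = 1574
Band 4: 2090 × 0.963 = 2013
Band 5: 2070 × 0.945 = 1956
Band 6: 250 × 0.943 = 236
Band 7: 1000 × 0.95 = 950
Net migration: Band 3 + 62 → 1636; Band 4 − 30 → 1983
→ [714, 1560, 1636, 1983, 1956, 236, 950]
— Period 2 —
Births: 1983 × 0.345 = 684
Band 2: 714 × 0.957 = 683
Band 3: 1560 × 0.96 = 1498
Band 4: 1636 × 0.963 = 1575
Band 5: 1983 × 0.945 = 1874
Band 6: 1956 × 0.943 = 1845
Band 7: 236 × 0.95 = 224
Net migration: Band 3 + 62 → 1560; Band 4 − 30 → 1545
→ [684, 683, 1560, 1545, 1874, 1845, 224]
— Period 3 —
Births: 1545 × 0.345 = 533
Band 2: 684 × 0.957 = 655
Band 3: 683 × 0.96 = 656
Band 4: 1560 × 0.963 = 1502
Band 5: 1545 × 0.945 = 1460
Band 6: 1874 × 0.943 = 1767
Band 7: 1845 × 0.95 = 1753
Net migration: Band 3 + 62 → 718; Band 4 − 30 → 1472
→ [533, 655, 718, 1472, 1460, 1767, 1753]
— Period 4 —
Births: 1472 × 0.345 = 508
Band 2: 533 × 0.957 = 510
Band 3: 655 × 0.96 = 629
Band 4: 718 × 0.963 = 691
Band 5: 1472 × 0.945 = 1391
Band 6: 1460 × 0.943 = 1377
Band 7: 1767 × 0.95 = 1679
Net migration: Band 3 + 62 → 691; Band 4 − 30 → 661
→ [508, 510, 691, 661, 1391, 1377, 1679]
Total: 9650 → 6817; change = -2833; percentage change = -29.4%

-29.4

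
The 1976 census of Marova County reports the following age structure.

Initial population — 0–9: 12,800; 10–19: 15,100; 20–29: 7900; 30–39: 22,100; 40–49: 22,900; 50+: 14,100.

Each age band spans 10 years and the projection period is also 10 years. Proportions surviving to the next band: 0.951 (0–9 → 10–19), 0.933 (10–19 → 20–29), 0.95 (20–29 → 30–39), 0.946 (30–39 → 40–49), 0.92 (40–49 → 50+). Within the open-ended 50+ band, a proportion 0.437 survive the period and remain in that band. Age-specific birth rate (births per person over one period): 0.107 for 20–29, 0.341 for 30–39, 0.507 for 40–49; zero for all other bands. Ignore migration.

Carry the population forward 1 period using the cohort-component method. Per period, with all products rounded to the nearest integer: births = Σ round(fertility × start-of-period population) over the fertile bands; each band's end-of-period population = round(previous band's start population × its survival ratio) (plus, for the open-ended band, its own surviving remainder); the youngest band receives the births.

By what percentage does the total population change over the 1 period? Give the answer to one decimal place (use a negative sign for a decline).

— Period 1 —
Births: 7900 * 0.107 = 845  |  22100 * 0.341 = 7536  |  22900 * 0.507 = 11610 ⇒ total 19991
10–19: 12800 * 0.951 = 12173
20–29: 15100 * 0.933 = 14088
30–39: 7900 * 0.95 = 7505
40–49: 22100 * 0.946 = 20907
50+: 22900 * 0.92 + 14100 * 0.437 = 21068 + 6162 = 27230
Giving 19991 / 12173 / 14088 / 7505 / 20907 / 27230.
Total: 94900 → 101894; change = 6994; percentage change = 7.4%

7.4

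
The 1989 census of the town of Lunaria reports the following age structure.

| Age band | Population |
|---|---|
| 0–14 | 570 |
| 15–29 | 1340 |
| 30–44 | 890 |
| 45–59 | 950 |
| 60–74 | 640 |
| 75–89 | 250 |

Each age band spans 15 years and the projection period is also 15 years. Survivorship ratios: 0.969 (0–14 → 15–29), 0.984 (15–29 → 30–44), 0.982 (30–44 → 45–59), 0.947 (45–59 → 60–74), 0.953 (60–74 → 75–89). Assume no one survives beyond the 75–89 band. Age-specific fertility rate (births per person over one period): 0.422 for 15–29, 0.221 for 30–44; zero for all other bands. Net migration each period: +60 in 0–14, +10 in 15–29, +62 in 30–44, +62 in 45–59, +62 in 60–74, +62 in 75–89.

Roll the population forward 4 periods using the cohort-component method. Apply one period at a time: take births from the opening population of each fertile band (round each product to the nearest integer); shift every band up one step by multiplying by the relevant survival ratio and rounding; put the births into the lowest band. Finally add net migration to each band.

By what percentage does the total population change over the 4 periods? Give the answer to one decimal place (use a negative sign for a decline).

(Groups numbered youngest = 1 to oldest = 6.)
[period 1]
Births: 1340 × 0.422 = 565  |  890 × 0.221 = 197 → 762
Group 2: 570 × 0.969 = 552
Group 3: 1340 × 0.984 = 1319
Group 4: 890 × 0.982 = 874
Group 5: 950 × 0.947 = 900
Group 6: 640 × 0.953 = 610
Net migration: Group 1 + 60 → 822; Group 2 + 10 → 562; Group 3 + 62 → 1381; Group 4 + 62 → 936; Group 5 + 62 → 962; Group 6 + 62 → 672
Giving 822 / 562 / 1381 / 936 / 962 / 672.
[period 2]
Births: 562 × 0.422 = 237  |  1381 × 0.221 = 305 → 542
Group 2: 822 × 0.969 = 797
Group 3: 562 × 0.984 = 553
Group 4: 1381 × 0.982 = 1356
Group 5: 936 × 0.947 = 886
Group 6: 962 × 0.953 = 917
Net migration: Group 1 + 60 → 602; Group 2 + 10 → 807; Group 3 + 62 → 615; Group 4 + 62 → 1418; Group 5 + 62 → 948; Group 6 + 62 → 979
Giving 602 / 807 / 615 / 1418 / 948 / 979.
[period 3]
Births: 807 × 0.422 = 341  |  615 × 0.221 = 136 → 477
Group 2: 602 × 0.969 = 583
Group 3: 807 × 0.984 = 794
Group 4: 615 × 0.982 = 604
Group 5: 1418 × 0.947 = 1343
Group 6: 948 × 0.953 = 903
Net migration: Group 1 + 60 → 537; Group 2 + 10 → 593; Group 3 + 62 → 856; Group 4 + 62 → 666; Group 5 + 62 → 1405; Group 6 + 62 → 965
Giving 537 / 593 / 856 / 666 / 1405 / 965.
[period 4]
Births: 593 × 0.422 = 250  |  856 × 0.221 = 189 → 439
Group 2: 537 × 0.969 = 520
Group 3: 593 × 0.984 = 584
Group 4: 856 × 0.982 = 841
Group 5: 666 × 0.947 = 631
Group 6: 1405 × 0.953 = 1339
Net migration: Group 1 + 60 → 499; Group 2 + 10 → 530; Group 3 + 62 → 646; Group 4 + 62 → 903; Group 5 + 62 → 693; Group 6 + 62 → 1401
Giving 499 / 530 / 646 / 903 / 693 / 1401.
Total: 4640 → 4672; change = 32; percentage change = 0.7%

0.7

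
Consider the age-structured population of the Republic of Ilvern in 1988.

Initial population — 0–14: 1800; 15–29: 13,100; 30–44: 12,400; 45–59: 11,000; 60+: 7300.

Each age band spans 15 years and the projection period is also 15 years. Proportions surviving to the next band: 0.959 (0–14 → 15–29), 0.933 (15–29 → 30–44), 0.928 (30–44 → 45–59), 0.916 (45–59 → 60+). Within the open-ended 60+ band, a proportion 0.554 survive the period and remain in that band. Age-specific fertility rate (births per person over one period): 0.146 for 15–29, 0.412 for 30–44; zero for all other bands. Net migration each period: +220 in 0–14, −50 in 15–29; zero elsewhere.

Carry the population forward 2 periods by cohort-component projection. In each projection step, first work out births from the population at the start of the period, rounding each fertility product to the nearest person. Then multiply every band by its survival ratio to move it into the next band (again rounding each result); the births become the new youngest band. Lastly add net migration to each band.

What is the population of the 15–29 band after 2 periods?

6895

(Groups numbered youngest = 1 to oldest = 5.)
[period 1]
Births: 13100 × 0.146 = 1913, 12400 × 0.412 = 5109 — total 7022
Group 2: 1800 × 0.959 = 1726
Group 3: 13100 × 0.933 = 12222
Group 4: 12400 × 0.928 = 11507
Group 5: 11000 × 0.916 + 7300 × 0.554 = 10076 + 4044 = 14120
Net migration: Group 1 + 220 → 7242; Group 2 − 50 → 1676
Giving 7242 / 1676 / 12222 / 11507 / 14120.
[period 2]
Births: 1676 × 0.146 = 245, 12222 × 0.412 = 5035 — total 5280
Group 2: 7242 × 0.959 = 6945
Group 3: 1676 × 0.933 = 1564
Group 4: 12222 × 0.928 = 11342
Group 5: 11507 × 0.916 + 14120 × 0.554 = 10540 + 7822 = 18362
Net migration: Group 1 + 220 → 5500; Group 2 − 50 → 6895
Giving 5500 / 6895 / 1564 / 11342 / 18362.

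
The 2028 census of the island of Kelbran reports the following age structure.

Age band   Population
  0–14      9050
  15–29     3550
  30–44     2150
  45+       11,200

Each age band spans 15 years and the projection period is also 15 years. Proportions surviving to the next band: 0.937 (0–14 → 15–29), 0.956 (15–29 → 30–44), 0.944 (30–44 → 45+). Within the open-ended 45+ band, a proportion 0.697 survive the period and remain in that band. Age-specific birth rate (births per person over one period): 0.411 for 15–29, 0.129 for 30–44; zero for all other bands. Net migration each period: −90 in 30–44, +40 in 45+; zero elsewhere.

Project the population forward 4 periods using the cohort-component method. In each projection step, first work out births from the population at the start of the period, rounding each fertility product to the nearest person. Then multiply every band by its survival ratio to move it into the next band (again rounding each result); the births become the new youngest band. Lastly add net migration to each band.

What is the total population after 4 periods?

(Groups numbered youngest = 1 to oldest = 4.)
Period 1:
Births: 3550 × 0.411 = 1459 ; 2150 × 0.129 = 277 — total 1736
Group 2: 9050 × 0.937 = 8480
Group 3: 3550 × 0.956 = 3394
Group 4: 2150 × 0.944 + 11200 × 0.697 = 2030 + 7806 = 9836
Net migration: Group 3 − 90 → 3304; Group 4 + 40 → 9876
Population now: 0–14=1736, 15–29=8480, 30–44=3304, 45+=9876
Period 2:
Births: 8480 × 0.411 = 3485 ; 3304 × 0.129 = 426 — total 3911
Group 2: 1736 × 0.937 = 1627
Group 3: 8480 × 0.956 = 8107
Group 4: 3304 × 0.944 + 9876 × 0.697 = 3119 + 6884 = 10003
Net migration: Group 3 − 90 → 8017; Group 4 + 40 → 10043
Population now: 0–14=3911, 15–29=1627, 30–44=8017, 45+=10043
Period 3:
Births: 1627 × 0.411 = 669 ; 8017 × 0.129 = 1034 — total 1703
Group 2: 3911 × 0.937 = 3665
Group 3: 1627 × 0.956 = 1555
Group 4: 8017 × 0.944 + 10043 × 0.697 = 7568 + 7000 = 14568
Net migration: Group 3 − 90 → 1465; Group 4 + 40 → 14608
Population now: 0–14=1703, 15–29=3665, 30–44=1465, 45+=14608
Period 4:
Births: 3665 × 0.411 = 1506 ; 1465 × 0.129 = 189 — total 1695
Group 2: 1703 × 0.937 = 1596
Group 3: 3665 × 0.956 = 3504
Group 4: 1465 × 0.944 + 14608 × 0.697 = 1383 + 10182 = 11565
Net migration: Group 3 − 90 → 3414; Group 4 + 40 → 11605
Population now: 0–14=1695, 15–29=1596, 30–44=3414, 45+=11605
Total after period 4: 1695 + 1596 + 3414 + 11605 = 18310

18310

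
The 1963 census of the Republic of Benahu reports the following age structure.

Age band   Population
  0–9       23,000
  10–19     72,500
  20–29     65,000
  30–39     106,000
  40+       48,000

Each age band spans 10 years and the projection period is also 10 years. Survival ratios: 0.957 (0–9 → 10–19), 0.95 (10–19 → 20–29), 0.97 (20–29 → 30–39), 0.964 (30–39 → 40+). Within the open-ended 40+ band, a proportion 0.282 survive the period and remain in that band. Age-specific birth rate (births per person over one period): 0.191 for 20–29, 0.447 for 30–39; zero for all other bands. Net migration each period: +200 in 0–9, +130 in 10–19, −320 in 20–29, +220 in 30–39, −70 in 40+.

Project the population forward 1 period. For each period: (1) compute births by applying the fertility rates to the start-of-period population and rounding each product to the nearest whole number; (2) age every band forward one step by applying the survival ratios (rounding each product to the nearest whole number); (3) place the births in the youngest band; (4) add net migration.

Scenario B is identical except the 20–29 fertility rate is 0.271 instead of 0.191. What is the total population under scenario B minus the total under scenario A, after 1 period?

Period 1.
Births: 65000 × 0.191 = 12415, 106000 × 0.447 = 47382 — total 59797
10–19: 23000 × 0.957 = 22011
20–29: 72500 × 0.95 = 68875
30–39: 65000 × 0.97 = 63050
40+: 106000 × 0.964 + 48000 × 0.282 = 102184 + 13536 = 115720
Net migration: 0–9 + 200 → 59997; 10–19 + 130 → 22141; 20–29 − 320 → 68555; 30–39 + 220 → 63270; 40+ − 70 → 115650
Population now: 0–9=59997, 10–19=22141, 20–29=68555, 30–39=63270, 40+=115650
Scenario A total after 1 period: 329613
Scenario B projection —
Period 1.
Births: 65000 × 0.271 = 17615, 106000 × 0.447 = 47382 — total 64997
10–19: 23000 × 0.957 = 22011
20–29: 72500 × 0.95 = 68875
30–39: 65000 × 0.97 = 63050
40+: 106000 × 0.964 + 48000 × 0.282 = 102184 + 13536 = 115720
Net migration: 0–9 + 200 → 65197; 10–19 + 130 → 22141; 20–29 − 320 → 68555; 30–39 + 220 → 63270; 40+ − 70 → 115650
Population now: 0–9=65197, 10–19=22141, 20–29=68555, 30–39=63270, 40+=115650
Scenario B total after 1 period: 334813
Difference B − A = 334813 − 329613 = 5200

5200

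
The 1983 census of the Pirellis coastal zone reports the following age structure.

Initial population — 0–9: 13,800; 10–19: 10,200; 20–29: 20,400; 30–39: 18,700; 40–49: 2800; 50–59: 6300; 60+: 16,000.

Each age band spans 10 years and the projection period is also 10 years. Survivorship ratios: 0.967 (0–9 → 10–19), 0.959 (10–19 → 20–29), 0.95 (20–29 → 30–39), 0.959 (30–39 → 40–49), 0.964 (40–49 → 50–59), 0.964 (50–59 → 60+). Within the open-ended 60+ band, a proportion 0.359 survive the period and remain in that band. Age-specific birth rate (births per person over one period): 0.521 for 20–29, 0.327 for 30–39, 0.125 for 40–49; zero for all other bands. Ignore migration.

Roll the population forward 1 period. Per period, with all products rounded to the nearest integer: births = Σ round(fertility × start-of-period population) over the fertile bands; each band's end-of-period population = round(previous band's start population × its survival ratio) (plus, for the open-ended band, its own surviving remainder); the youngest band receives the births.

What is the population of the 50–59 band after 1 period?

2699

Period 1.
Births: 20400 × 0.521 = 10628  |  18700 × 0.327 = 6115  |  2800 × 0.125 = 350 ⇒ total 17093
10–19: 13800 × 0.967 = 13345
20–29: 10200 × 0.959 = 9782
30–39: 20400 × 0.95 = 19380
40–49: 18700 × 0.959 = 17933
50–59: 2800 × 0.964 = 2699
60+: 6300 × 0.964 + 16000 × 0.359 = 6073 + 5744 = 11817
End of period: [17093, 13345, 9782, 19380, 17933, 2699, 11817]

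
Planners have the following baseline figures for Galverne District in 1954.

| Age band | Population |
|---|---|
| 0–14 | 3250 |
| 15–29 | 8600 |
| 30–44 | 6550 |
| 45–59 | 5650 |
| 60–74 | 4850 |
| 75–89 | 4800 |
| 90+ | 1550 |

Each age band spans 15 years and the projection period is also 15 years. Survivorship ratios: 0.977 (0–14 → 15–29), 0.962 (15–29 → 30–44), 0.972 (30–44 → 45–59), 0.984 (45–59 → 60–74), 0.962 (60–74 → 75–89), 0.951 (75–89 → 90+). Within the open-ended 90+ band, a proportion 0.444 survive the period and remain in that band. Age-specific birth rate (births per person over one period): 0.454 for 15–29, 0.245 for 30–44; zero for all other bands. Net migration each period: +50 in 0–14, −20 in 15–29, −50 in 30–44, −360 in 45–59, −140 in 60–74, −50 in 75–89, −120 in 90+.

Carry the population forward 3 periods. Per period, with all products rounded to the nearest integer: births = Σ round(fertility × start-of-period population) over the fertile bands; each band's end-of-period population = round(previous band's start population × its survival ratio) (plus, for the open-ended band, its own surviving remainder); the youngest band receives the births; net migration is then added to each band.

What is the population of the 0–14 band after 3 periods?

3238

[period 1]
Births: 8600 × 0.454 = 3904 ; 6550 × 0.245 = 1605 ⇒ total 5509
15–29: 3250 × 0.977 = 3175
30–44: 8600 × 0.962 = 8273
45–59: 6550 × 0.972 = 6367
60–74: 5650 × 0.984 = 5560
75–89: 4850 × 0.962 = 4666
90+: 4800 × 0.951 + 1550 × 0.444 = 4565 + 688 = 5253
Net migration: 0–14 + 50 → 5559; 15–29 − 20 → 3155; 30–44 − 50 → 8223; 45–59 − 360 → 6007; 60–74 − 140 → 5420; 75–89 − 50 → 4616; 90+ − 120 → 5133
→ [5559, 3155, 8223, 6007, 5420, 4616, 5133]
[period 2]
Births: 3155 × 0.454 = 1432 ; 8223 × 0.245 = 2015 ⇒ total 3447
15–29: 5559 × 0.977 = 5431
30–44: 3155 × 0.962 = 3035
45–59: 8223 × 0.972 = 7993
60–74: 6007 × 0.984 = 5911
75–89: 5420 × 0.962 = 5214
90+: 4616 × 0.951 + 5133 × 0.444 = 4390 + 2279 = 6669
Net migration: 0–14 + 50 → 3497; 15–29 − 20 → 5411; 30–44 − 50 → 2985; 45–59 − 360 → 7633; 60–74 − 140 → 5771; 75–89 − 50 → 5164; 90+ − 120 → 6549
→ [3497, 5411, 2985, 7633, 5771, 5164, 6549]
[period 3]
Births: 5411 × 0.454 = 2457 ; 2985 × 0.245 = 731 ⇒ total 3188
15–29: 3497 × 0.977 = 3417
30–44: 5411 × 0.962 = 5205
45–59: 2985 × 0.972 = 2901
60–74: 7633 × 0.984 = 7511
75–89: 5771 × 0.962 = 5552
90+: 5164 × 0.951 + 6549 × 0.444 = 4911 + 2908 = 7819
Net migration: 0–14 + 50 → 3238; 15–29 − 20 → 3397; 30–44 − 50 → 5155; 45–59 − 360 → 2541; 60–74 − 140 → 7371; 75–89 − 50 → 5502; 90+ − 120 → 7699
→ [3238, 3397, 5155, 2541, 7371, 5502, 7699]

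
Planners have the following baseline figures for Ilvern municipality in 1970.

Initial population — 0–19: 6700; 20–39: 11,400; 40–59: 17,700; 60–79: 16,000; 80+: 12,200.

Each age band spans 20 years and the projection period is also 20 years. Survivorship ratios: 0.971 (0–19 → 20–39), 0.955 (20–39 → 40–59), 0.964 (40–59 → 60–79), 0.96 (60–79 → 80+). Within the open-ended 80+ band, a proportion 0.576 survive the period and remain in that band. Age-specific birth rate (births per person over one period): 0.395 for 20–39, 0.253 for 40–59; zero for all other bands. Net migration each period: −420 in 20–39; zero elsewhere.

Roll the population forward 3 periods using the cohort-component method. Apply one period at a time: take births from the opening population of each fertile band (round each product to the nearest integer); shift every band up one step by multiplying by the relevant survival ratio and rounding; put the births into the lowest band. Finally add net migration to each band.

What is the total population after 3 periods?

[period 1]
Births: 11400 × 0.395 = 4503 ; 17700 × 0.253 = 4478 → total 8981
20–39: 6700 × 0.971 = 6506
40–59: 11400 × 0.955 = 10887
60–79: 17700 × 0.964 = 17063
80+: 16000 × 0.96 + 12200 × 0.576 = 15360 + 7027 = 22387
Net migration: 20–39 − 420 → 6086
Population now: 0–19=8981, 20–39=6086, 40–59=10887, 60–79=17063, 80+=22387
[period 2]
Births: 6086 × 0.395 = 2404 ; 10887 × 0.253 = 2754 → total 5158
20–39: 8981 × 0.971 = 8721
40–59: 6086 × 0.955 = 5812
60–79: 10887 × 0.964 = 10495
80+: 17063 × 0.96 + 22387 × 0.576 = 16380 + 12895 = 29275
Net migration: 20–39 − 420 → 8301
Population now: 0–19=5158, 20–39=8301, 40–59=5812, 60–79=10495, 80+=29275
[period 3]
Births: 8301 × 0.395 = 3279 ; 5812 × 0.253 = 1470 → total 4749
20–39: 5158 × 0.971 = 5008
40–59: 8301 × 0.955 = 7927
60–79: 5812 × 0.964 = 5603
80+: 10495 × 0.96 + 29275 × 0.576 = 10075 + 16862 = 26937
Net migration: 20–39 − 420 → 4588
Population now: 0–19=4749, 20–39=4588, 40–59=7927, 60–79=5603, 80+=26937
Total after period 3: 4749 + 4588 + 7927 + 5603 + 26937 = 49804

49804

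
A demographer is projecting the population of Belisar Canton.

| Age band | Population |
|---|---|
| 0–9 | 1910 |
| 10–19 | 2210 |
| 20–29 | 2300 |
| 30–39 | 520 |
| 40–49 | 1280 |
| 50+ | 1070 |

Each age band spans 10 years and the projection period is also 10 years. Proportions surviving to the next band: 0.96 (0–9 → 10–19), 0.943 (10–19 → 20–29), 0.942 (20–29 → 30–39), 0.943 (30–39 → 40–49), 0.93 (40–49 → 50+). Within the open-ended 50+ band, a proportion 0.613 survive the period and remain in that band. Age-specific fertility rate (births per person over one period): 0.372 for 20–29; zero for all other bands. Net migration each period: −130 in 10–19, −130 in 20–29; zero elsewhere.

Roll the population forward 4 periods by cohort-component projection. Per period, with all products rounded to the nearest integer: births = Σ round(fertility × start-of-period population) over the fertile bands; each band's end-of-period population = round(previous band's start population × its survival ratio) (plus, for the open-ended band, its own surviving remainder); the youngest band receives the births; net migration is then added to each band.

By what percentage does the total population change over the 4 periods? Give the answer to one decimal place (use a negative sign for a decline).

-33.5

Period 1:
Births: 2300 × 0.372 = 856
10–19: 1910 × 0.96 = 1834
20–29: 2210 × 0.943 = 2084
30–39: 2300 × 0.942 = 2167
40–49: 520 × 0.943 = 490
50+: 1280 × 0.93 + 1070 × 0.613 = 1190 + 656 = 1846
Net migration: 10–19 − 130 → 1704; 20–29 − 130 → 1954
Population now: 0–9=856, 10–19=1704, 20–29=1954, 30–39=2167, 40–49=490, 50+=1846
Period 2:
Births: 1954 × 0.372 = 727
10–19: 856 × 0.96 = 822
20–29: 1704 × 0.943 = 1607
30–39: 1954 × 0.942 = 1841
40–49: 2167 × 0.943 = 2043
50+: 490 × 0.93 + 1846 × 0.613 = 456 + 1132 = 1588
Net migration: 10–19 − 130 → 692; 20–29 − 130 → 1477
Population now: 0–9=727, 10–19=692, 20–29=1477, 30–39=1841, 40–49=2043, 50+=1588
Period 3:
Births: 1477 × 0.372 = 549
10–19: 727 × 0.96 = 698
20–29: 692 × 0.943 = 653
30–39: 1477 × 0.942 = 1391
40–49: 1841 × 0.943 = 1736
50+: 2043 × 0.93 + 1588 × 0.613 = 1900 + 973 = 2873
Net migration: 10–19 − 130 → 568; 20–29 − 130 → 523
Population now: 0–9=549, 10–19=568, 20–29=523, 30–39=1391, 40–49=1736, 50+=2873
Period 4:
Births: 523 × 0.372 = 195
10–19: 549 × 0.96 = 527
20–29: 568 × 0.943 = 536
30–39: 523 × 0.942 = 493
40–49: 1391 × 0.943 = 1312
50+: 1736 × 0.93 + 2873 × 0.613 = 1614 + 1761 = 3375
Net migration: 10–19 − 130 → 397; 20–29 − 130 → 406
Population now: 0–9=195, 10–19=397, 20–29=406, 30–39=493, 40–49=1312, 50+=3375
Total: 9290 → 6178; change = -3112; percentage change = -33.5%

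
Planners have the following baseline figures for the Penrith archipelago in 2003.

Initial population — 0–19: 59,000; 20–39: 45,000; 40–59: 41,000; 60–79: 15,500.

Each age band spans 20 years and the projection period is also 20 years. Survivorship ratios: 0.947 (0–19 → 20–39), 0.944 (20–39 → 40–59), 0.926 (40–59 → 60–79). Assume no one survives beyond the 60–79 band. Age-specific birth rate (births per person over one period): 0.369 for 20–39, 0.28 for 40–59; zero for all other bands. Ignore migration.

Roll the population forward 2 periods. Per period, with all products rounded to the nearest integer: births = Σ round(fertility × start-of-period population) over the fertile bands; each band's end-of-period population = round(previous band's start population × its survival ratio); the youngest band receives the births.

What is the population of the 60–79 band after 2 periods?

After projecting period 1:
Births: 45000 × 0.369 = 16605 ; 41000 × 0.28 = 11480 ⇒ total 28085
20–39: 59000 × 0.947 = 55873
40–59: 45000 × 0.944 = 42480
60–79: 41000 × 0.926 = 37966
→ [28085, 55873, 42480, 37966]
After projecting period 2:
Births: 55873 × 0.369 = 20617 ; 42480 × 0.28 = 11894 ⇒ total 32511
20–39: 28085 × 0.947 = 26596
40–59: 55873 × 0.944 = 52744
60–79: 42480 × 0.926 = 39336
→ [32511, 26596, 52744, 39336]

39336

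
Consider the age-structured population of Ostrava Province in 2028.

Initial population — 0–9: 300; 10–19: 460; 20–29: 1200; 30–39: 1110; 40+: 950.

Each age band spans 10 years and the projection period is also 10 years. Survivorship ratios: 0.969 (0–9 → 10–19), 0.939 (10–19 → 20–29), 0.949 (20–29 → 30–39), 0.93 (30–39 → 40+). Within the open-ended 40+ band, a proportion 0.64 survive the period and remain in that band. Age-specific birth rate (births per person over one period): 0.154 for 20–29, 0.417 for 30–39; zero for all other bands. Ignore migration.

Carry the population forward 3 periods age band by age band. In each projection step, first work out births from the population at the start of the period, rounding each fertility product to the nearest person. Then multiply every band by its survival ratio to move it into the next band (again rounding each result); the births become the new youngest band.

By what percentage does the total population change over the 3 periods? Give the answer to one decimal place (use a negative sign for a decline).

-17.5

Period 1:
Births: 1200 × 0.154 = 185, 1110 × 0.417 = 463 → 648
10–19: 300 × 0.969 = 291
20–29: 460 × 0.939 = 432
30–39: 1200 × 0.949 = 1139
40+: 1110 × 0.93 + 950 × 0.64 = 1032 + 608 = 1640
→ [648, 291, 432, 1139, 1640]
Period 2:
Births: 432 × 0.154 = 67, 1139 × 0.417 = 475 → 542
10–19: 648 × 0.969 = 628
20–29: 291 × 0.939 = 273
30–39: 432 × 0.949 = 410
40+: 1139 × 0.93 + 1640 × 0.64 = 1059 + 1050 = 2109
→ [542, 628, 273, 410, 2109]
Period 3:
Births: 273 × 0.154 = 42, 410 × 0.417 = 171 → 213
10–19: 542 × 0.969 = 525
20–29: 628 × 0.939 = 590
30–39: 273 × 0.949 = 259
40+: 410 × 0.93 + 2109 × 0.64 = 381 + 1350 = 1731
→ [213, 525, 590, 259, 1731]
Total: 4020 → 3318; change = -702; percentage change = -17.5%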